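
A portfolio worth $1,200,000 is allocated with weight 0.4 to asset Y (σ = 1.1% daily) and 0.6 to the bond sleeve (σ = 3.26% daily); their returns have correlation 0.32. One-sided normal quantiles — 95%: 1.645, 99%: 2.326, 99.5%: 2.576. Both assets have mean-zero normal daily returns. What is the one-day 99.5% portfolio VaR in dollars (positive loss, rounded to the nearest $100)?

σ_p² = 0.4²·1.1² + 0.6²·3.26² + 2·0.32·0.4·0.6·1.1·3.26 = 4.5703 (%²).
σ_p = √4.5703 = 2.138%.
VaR = 2.576 × 2.138% = 5.507%; on $1,200,000 that is $66,084.

$66,100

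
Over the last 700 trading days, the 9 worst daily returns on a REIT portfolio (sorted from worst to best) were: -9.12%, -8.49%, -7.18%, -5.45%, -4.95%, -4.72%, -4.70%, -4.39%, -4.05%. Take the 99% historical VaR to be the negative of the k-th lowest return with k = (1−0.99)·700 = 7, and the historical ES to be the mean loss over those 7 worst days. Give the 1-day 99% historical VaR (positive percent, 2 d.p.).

4.70%

k = 7; the 7th lowest return is -4.70%, so VaR = 4.70%.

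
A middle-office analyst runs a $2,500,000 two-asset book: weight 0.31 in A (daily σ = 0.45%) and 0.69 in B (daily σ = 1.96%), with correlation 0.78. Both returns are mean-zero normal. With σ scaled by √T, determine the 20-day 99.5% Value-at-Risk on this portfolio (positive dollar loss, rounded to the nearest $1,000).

σ_p = √(0.31²·0.45² + 0.69²·1.96² + 2·0.78·0.31·0.69·0.45·1.96) = 1.464%.
σ_{20d} = 1.464% × √20 = 6.547%.
z(99.5%) = 2.576.
VaR = 2.576 × 6.547% = 16.865%; on $2,500,000 that is $421,625.

$422,000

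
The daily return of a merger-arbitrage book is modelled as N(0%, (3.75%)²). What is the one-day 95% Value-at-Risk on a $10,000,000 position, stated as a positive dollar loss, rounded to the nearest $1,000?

At 95% one-sided, z = 1.645.
VaR = z·σ = 1.645 × 3.75% = 6.169%.
On $10,000,000: 0.06169 × $10,000,000 = $616,900.

$617,000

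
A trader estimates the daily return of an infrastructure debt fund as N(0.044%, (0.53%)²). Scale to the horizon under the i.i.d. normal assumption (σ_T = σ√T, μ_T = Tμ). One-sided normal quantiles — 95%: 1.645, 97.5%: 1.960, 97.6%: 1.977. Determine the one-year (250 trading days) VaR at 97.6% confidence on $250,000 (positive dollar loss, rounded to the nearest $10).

σ_{250d} = 0.53% × √250 = 8.380%; μ_{250d} = 250 × 0.044% = 11.000%.
VaR = −(11.000%) + 1.977 × 8.380% = 5.567%.
On $250,000: 0.05567 × $250,000 = $13,918.

$13,920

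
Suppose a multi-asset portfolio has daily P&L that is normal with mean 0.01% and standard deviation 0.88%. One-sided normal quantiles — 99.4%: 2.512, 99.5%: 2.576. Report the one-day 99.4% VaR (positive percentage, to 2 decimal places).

VaR = −μ + z·σ = −(0.01%) + 2.512 × 0.88% = 2.201%.

2.20%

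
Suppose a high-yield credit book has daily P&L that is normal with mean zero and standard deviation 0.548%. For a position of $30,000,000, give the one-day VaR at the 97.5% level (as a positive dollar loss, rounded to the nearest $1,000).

At 97.5% one-sided, z = 1.960.
VaR = z·σ = 1.960 × 0.548% = 1.074%.
On $30,000,000: 0.01074 × $30,000,000 = $322,200.

$322,000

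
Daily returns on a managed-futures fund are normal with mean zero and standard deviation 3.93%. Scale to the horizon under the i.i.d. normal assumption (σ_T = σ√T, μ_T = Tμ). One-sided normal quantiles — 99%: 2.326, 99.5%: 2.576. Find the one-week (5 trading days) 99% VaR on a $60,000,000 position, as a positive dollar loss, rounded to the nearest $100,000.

$12,300,000

σ_{5d} = 3.93% × √5 = 8.788%.
VaR = 2.326 × 8.788% = 20.441%.
On $60,000,000: 0.20441 × $60,000,000 = $12,264,600.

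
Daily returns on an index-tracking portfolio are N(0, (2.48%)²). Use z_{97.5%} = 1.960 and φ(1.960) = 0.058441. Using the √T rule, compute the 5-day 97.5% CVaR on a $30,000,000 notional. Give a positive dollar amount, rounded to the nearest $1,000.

$3,889,000

σ_{5d} = 2.48% × √5 = 5.545%.
ES multiplier = φ(z)/(1−α) = 0.058441/0.025 = 2.338.
ES = 5.545% × 2.338 = 12.964%; on $30,000,000: $3,889,200.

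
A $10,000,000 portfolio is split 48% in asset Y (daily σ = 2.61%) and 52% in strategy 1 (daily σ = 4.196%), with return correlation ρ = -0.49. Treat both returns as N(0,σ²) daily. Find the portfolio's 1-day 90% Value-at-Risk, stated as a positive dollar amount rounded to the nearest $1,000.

σ_p² = 0.48²·2.61² + 0.52²·4.196² + 2·-0.49·0.48·0.52·2.61·4.196 = 3.6514 (%²).
σ_p = √3.6514 = 1.911%.
At 90%, z = 1.282.
VaR = 1.282 × 1.911% = 2.450%; on $10,000,000 that is $245,000.

$245,000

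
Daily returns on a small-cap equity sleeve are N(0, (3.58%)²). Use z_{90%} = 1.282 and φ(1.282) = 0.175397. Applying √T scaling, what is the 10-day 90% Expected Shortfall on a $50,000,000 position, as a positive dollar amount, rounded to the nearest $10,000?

σ_{10d} = 3.58% × √10 = 11.321%.
ES multiplier = φ(z)/(1−α) = 0.175397/0.1 = 1.754.
ES = 11.321% × 1.754 = 19.857%; on $50,000,000: $9,928,500.

$9,930,000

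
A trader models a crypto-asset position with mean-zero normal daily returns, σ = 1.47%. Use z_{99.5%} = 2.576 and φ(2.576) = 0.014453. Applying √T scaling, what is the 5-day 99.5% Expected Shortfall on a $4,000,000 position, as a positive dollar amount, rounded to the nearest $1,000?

$380,000

σ_{5d} = 1.47% × √5 = 3.287%.
ES multiplier = φ(z)/(1−α) = 0.014453/0.005 = 2.891.
ES = 3.287% × 2.891 = 9.503%; on $4,000,000: $380,120.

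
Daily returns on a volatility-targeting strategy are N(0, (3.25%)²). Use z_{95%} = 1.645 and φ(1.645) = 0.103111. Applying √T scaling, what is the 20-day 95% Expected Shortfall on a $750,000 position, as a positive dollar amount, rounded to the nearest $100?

σ_{20d} = 3.25% × √20 = 14.534%.
ES multiplier = φ(z)/(1−α) = 0.103111/0.05 = 2.062.
ES = 14.534% × 2.062 = 29.969%; on $750,000: $224,768.

$224,800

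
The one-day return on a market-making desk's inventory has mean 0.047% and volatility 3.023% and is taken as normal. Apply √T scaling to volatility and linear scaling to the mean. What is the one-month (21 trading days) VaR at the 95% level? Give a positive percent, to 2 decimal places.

21.80%

At 95%, z = 1.645.
σ_{21d} = 3.023% × √21 = 13.853%; μ_{21d} = 21 × 0.047% = 0.987%.
VaR = −(0.987%) + 1.645 × 13.853% = 21.801%.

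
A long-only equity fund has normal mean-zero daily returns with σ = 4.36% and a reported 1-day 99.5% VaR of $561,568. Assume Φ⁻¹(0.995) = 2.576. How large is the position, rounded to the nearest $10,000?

$5,000,000

VaR as a fraction of value: z·σ = 2.576 × 4.36% = 11.2314%.
Position = $561,568 / 0.112314 = $5,000,000.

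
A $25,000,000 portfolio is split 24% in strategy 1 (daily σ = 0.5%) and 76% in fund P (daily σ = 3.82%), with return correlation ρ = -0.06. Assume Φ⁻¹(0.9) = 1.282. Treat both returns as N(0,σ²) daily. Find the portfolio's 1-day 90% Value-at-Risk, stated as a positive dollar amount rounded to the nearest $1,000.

$929,000

σ_p² = 0.24²·0.5² + 0.76²·3.82² + 2·-0.06·0.24·0.76·0.5·3.82 = 8.4012 (%²).
σ_p = √8.4012 = 2.898%.
VaR = 1.282 × 2.898% = 3.715%; on $25,000,000 that is $928,750.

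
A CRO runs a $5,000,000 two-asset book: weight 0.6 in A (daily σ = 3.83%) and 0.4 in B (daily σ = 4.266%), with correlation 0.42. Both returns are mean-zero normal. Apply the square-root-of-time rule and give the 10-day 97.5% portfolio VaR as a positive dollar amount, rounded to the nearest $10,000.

$1,050,000

σ_p = √(0.6²·3.83² + 0.4²·4.266² + 2·0.42·0.6·0.4·3.83·4.266) = 3.389%.
σ_{10d} = 3.389% × √10 = 10.717%.
z(97.5%) = 1.960.
VaR = 1.960 × 10.717% = 21.005%; on $5,000,000 that is $1,050,250.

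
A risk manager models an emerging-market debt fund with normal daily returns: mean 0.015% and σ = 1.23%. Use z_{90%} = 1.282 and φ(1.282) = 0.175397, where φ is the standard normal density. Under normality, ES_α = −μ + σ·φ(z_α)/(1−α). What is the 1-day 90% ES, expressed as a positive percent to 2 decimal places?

Tail multiplier: φ(z)/(1−α) = 0.175397 / 0.1 = 1.754.
ES = −(0.015%) + 1.23% × 1.754 = 2.142%.

2.14%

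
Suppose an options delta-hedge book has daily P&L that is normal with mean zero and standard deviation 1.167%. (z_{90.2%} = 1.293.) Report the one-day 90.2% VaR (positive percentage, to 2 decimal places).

VaR = z·σ = 1.293 × 1.167% = 1.509%.

1.51%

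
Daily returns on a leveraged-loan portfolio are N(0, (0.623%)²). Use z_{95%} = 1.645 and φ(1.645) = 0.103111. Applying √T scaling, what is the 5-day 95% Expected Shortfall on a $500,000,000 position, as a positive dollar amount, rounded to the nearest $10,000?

$14,360,000

σ_{5d} = 0.623% × √5 = 1.393%.
ES multiplier = φ(z)/(1−α) = 0.103111/0.05 = 2.062.
ES = 1.393% × 2.062 = 2.872%; on $500,000,000: $14,360,000.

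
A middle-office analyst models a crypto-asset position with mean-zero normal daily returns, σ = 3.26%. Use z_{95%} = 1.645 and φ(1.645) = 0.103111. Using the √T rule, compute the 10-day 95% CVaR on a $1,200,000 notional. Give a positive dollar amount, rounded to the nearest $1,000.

σ_{10d} = 3.26% × √10 = 10.309%.
ES multiplier = φ(z)/(1−α) = 0.103111/0.05 = 2.062.
ES = 10.309% × 2.062 = 21.257%; on $1,200,000: $255,084.

$255,000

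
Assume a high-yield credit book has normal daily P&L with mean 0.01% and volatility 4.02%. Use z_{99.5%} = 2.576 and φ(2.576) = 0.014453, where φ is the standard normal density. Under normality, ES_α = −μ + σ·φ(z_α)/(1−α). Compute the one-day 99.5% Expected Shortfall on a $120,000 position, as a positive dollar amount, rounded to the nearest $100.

$13,900

Tail multiplier: φ(z)/(1−α) = 0.014453 / 0.005 = 2.891.
ES = −(0.01%) + 4.02% × 2.891 = 11.612%.
On $120,000: 0.11612 × $120,000 = $13,934.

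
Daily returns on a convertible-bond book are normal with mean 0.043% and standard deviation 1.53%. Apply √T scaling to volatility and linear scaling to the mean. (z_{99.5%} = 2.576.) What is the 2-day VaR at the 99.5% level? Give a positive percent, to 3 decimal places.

σ_{2d} = 1.53% × √2 = 2.164%; μ_{2d} = 2 × 0.043% = 0.086%.
VaR = −(0.086%) + 2.576 × 2.164% = 5.488%.

5.488%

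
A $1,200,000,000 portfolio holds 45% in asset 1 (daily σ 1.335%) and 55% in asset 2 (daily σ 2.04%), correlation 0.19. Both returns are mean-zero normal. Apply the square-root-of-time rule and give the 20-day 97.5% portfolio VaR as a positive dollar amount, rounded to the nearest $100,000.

$144,100,000

σ_p = √(0.45²·1.335² + 0.55²·2.04² + 2·0.19·0.45·0.55·1.335·2.04) = 1.370%.
σ_{20d} = 1.370% × √20 = 6.127%.
z(97.5%) = 1.960.
VaR = 1.960 × 6.127% = 12.009%; on $1,200,000,000 that is $144,108,000.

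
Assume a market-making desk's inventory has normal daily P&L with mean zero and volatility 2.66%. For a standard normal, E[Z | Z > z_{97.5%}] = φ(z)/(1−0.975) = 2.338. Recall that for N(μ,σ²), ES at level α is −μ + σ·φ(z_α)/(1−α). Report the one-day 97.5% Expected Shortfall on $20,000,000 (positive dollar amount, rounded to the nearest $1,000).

ES = 2.66% × 2.338 = 6.219%.
On $20,000,000: 0.06219 × $20,000,000 = $1,243,800.

$1,244,000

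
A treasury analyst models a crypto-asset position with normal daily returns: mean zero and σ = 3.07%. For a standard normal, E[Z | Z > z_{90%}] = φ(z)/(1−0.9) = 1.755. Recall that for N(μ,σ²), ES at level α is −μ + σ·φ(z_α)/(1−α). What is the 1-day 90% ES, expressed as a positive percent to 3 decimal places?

5.388%

ES = 3.07% × 1.755 = 5.388%.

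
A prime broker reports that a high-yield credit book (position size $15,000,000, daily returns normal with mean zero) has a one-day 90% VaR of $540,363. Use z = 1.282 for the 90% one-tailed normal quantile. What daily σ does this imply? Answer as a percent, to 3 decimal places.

VaR as a fraction: $540,363 / $15,000,000 = 3.602%.
σ = VaR / z = 3.602% / 1.282 = 2.810%.

2.810%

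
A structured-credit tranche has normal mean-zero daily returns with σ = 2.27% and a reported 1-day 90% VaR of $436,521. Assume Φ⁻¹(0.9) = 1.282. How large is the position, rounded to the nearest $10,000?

VaR as a fraction of value: z·σ = 1.282 × 2.27% = 2.91014%.
Position = $436,521 / 0.0291014 = $15,000,000.

$15,000,000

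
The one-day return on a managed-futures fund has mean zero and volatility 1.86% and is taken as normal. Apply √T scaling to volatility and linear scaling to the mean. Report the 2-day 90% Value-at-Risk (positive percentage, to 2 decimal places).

At 90%, z = 1.282.
σ_{2d} = 1.86% × √2 = 2.630%.
VaR = 1.282 × 2.630% = 3.372%.

3.37%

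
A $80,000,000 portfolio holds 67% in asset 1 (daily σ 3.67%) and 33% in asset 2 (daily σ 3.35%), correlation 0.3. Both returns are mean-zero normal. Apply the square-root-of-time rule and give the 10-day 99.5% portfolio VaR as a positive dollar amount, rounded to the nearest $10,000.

$19,440,000

σ_p = √(0.67²·3.67² + 0.33²·3.35² + 2·0.3·0.67·0.33·3.67·3.35) = 2.983%.
σ_{10d} = 2.983% × √10 = 9.433%.
z(99.5%) = 2.576.
VaR = 2.576 × 9.433% = 24.299%; on $80,000,000 that is $19,439,200.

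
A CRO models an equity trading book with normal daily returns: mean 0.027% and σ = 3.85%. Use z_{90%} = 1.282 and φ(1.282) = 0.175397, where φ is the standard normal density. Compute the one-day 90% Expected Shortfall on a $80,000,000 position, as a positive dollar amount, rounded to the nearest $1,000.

Tail multiplier: φ(z)/(1−α) = 0.175397 / 0.1 = 1.754.
ES = −(0.027%) + 3.85% × 1.754 = 6.726%.
On $80,000,000: 0.06726 × $80,000,000 = $5,380,800.

$5,381,000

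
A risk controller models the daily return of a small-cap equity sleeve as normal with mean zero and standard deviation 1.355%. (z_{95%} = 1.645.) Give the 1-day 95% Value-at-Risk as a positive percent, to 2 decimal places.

2.23%

VaR = z·σ = 1.645 × 1.355% = 2.229%.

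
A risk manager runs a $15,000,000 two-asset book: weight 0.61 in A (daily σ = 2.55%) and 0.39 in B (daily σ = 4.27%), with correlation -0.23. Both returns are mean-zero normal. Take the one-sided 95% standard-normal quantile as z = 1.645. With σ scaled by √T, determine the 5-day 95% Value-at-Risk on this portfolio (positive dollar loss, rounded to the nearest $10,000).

$1,100,000

σ_p = √(0.61²·2.55² + 0.39²·4.27² + 2·-0.23·0.61·0.39·2.55·4.27) = 2.000%.
σ_{5d} = 2.000% × √5 = 4.472%.
VaR = 1.645 × 4.472% = 7.356%; on $15,000,000 that is $1,103,400.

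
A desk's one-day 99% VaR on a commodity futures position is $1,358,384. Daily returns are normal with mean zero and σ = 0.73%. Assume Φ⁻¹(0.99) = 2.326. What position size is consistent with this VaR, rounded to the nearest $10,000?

VaR as a fraction of value: z·σ = 2.326 × 0.73% = 1.69798%.
Position = $1,358,384 / 0.0169798 = $80,000,000.

$80,000,000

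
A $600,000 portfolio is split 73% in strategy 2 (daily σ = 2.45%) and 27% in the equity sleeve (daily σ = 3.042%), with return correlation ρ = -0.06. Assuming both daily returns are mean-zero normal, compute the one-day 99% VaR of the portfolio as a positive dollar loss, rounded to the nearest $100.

$26,800

σ_p² = 0.73²·2.45² + 0.27²·3.042² + 2·-0.06·0.73·0.27·2.45·3.042 = 3.6971 (%²).
σ_p = √3.6971 = 1.923%.
At 99%, z = 2.326.
VaR = 2.326 × 1.923% = 4.473%; on $600,000 that is $26,838.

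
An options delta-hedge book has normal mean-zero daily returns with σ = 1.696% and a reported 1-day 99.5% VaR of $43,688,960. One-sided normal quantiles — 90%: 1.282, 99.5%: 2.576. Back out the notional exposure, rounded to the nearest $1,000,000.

$1,000,000,000

VaR as a fraction of value: z·σ = 2.576 × 1.696% = 4.3689%.
Position = $43,688,960 / 0.043689 = $1,000,000,000.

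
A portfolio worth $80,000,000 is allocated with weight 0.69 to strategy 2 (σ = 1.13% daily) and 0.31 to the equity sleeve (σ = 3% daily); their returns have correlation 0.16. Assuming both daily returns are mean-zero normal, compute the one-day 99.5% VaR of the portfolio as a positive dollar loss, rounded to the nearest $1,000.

$2,691,000

σ_p² = 0.69²·1.13² + 0.31²·3² + 2·0.16·0.69·0.31·1.13·3 = 1.7049 (%²).
σ_p = √1.7049 = 1.306%.
At 99.5%, z = 2.576.
VaR = 2.576 × 1.306% = 3.364%; on $80,000,000 that is $2,691,200.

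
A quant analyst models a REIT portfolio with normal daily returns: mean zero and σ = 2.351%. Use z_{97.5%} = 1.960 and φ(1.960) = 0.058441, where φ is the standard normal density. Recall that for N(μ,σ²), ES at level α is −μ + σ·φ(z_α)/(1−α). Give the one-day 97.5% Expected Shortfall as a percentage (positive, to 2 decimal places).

5.50%

Tail multiplier: φ(z)/(1−α) = 0.058441 / 0.025 = 2.338.
ES = 2.351% × 2.338 = 5.497%.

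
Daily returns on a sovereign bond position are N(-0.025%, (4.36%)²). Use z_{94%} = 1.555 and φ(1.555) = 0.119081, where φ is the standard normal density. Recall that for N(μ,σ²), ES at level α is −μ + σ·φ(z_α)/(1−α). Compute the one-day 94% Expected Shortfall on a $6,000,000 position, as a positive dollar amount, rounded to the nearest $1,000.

$521,000

Tail multiplier: φ(z)/(1−α) = 0.119081 / 0.06 = 1.985.
ES = −(-0.025%) + 4.36% × 1.985 = 8.680%.
On $6,000,000: 0.08680 × $6,000,000 = $520,800.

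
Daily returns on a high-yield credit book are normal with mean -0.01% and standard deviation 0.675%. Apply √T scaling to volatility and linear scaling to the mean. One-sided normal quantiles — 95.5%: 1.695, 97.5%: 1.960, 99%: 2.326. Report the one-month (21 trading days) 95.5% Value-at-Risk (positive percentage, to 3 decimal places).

5.453%

σ_{21d} = 0.675% × √21 = 3.093%; μ_{21d} = 21 × -0.01% = -0.210%.
VaR = −(-0.210%) + 1.695 × 3.093% = 5.453%.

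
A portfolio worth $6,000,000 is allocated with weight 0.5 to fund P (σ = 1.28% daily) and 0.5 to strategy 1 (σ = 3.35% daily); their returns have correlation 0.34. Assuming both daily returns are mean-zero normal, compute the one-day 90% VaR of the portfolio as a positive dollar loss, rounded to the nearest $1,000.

σ_p² = 0.5²·1.28² + 0.5²·3.35² + 2·0.34·0.5·0.5·1.28·3.35 = 3.9442 (%²).
σ_p = √3.9442 = 1.986%.
At 90%, z = 1.282.
VaR = 1.282 × 1.986% = 2.546%; on $6,000,000 that is $152,760.

$153,000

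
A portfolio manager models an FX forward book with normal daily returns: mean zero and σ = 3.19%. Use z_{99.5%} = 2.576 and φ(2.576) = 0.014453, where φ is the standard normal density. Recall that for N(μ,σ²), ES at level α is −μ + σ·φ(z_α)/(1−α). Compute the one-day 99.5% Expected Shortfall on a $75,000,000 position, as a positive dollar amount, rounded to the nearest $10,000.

$6,920,000

Tail multiplier: φ(z)/(1−α) = 0.014453 / 0.005 = 2.891.
ES = 3.19% × 2.891 = 9.222%.
On $75,000,000: 0.09222 × $75,000,000 = $6,916,500.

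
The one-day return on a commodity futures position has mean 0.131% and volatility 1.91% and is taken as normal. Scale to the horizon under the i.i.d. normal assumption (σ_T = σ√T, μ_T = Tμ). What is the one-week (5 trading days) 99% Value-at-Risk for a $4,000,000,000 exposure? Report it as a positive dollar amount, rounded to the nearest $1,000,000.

$371,000,000

At 99%, z = 2.326.
σ_{5d} = 1.91% × √5 = 4.271%; μ_{5d} = 5 × 0.131% = 0.655%.
VaR = −(0.655%) + 2.326 × 4.271% = 9.279%.
On $4,000,000,000: 0.09279 × $4,000,000,000 = $371,160,000.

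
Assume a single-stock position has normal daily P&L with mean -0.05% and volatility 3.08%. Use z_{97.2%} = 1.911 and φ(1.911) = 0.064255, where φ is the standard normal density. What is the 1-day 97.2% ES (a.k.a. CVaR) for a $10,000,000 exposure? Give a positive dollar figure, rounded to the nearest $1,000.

$712,000

Tail multiplier: φ(z)/(1−α) = 0.064255 / 0.028 = 2.295.
ES = −(-0.05%) + 3.08% × 2.295 = 7.119%.
On $10,000,000: 0.07119 × $10,000,000 = $711,900.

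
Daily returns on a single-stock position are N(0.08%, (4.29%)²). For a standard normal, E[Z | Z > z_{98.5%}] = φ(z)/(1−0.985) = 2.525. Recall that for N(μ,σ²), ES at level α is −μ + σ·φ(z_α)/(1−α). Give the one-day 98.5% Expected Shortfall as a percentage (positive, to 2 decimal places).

ES = −(0.08%) + 4.29% × 2.525 = 10.752%.

10.75%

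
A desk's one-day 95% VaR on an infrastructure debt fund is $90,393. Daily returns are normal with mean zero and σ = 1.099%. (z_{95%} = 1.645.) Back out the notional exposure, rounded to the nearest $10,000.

$5,000,000

VaR as a fraction of value: z·σ = 1.645 × 1.099% = 1.80785%.
Position = $90,393 / 0.0180785 = $5,000,014.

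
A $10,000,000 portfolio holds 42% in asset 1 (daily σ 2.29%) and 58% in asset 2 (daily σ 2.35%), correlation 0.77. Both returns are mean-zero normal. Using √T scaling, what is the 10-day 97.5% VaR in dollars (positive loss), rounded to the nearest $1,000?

$1,358,000

σ_p = √(0.42²·2.29² + 0.58²·2.35² + 2·0.77·0.42·0.58·2.29·2.35) = 2.191%.
σ_{10d} = 2.191% × √10 = 6.929%.
z(97.5%) = 1.960.
VaR = 1.960 × 6.929% = 13.581%; on $10,000,000 that is $1,358,100.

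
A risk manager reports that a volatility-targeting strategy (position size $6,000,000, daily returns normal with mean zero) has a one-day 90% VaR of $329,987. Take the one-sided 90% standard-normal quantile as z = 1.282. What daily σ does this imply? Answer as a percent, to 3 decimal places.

4.290%

VaR as a fraction: $329,987 / $6,000,000 = 5.500%.
σ = VaR / z = 5.500% / 1.282 = 4.290%.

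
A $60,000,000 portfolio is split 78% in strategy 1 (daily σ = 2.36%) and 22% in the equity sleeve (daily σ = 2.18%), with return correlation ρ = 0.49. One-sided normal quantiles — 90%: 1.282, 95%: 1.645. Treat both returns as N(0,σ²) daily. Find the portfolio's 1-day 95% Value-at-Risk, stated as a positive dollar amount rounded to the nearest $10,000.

σ_p² = 0.78²·2.36² + 0.22²·2.18² + 2·0.49·0.78·0.22·2.36·2.18 = 4.4838 (%²).
σ_p = √4.4838 = 2.117%.
VaR = 1.645 × 2.117% = 3.482%; on $60,000,000 that is $2,089,200.

$2,090,000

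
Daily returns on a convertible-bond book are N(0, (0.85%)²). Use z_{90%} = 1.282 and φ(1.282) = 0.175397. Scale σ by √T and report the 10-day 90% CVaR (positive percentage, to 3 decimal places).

4.715%

σ_{10d} = 0.85% × √10 = 2.688%.
ES multiplier = φ(z)/(1−α) = 0.175397/0.1 = 1.754.
ES = 2.688% × 1.754 = 4.715%.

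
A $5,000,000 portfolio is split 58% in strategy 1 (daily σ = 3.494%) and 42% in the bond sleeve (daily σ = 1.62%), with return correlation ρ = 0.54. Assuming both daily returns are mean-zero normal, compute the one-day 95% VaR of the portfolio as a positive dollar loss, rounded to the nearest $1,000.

σ_p² = 0.58²·3.494² + 0.42²·1.62² + 2·0.54·0.58·0.42·3.494·1.62 = 6.0589 (%²).
σ_p = √6.0589 = 2.461%.
At 95%, z = 1.645.
VaR = 1.645 × 2.461% = 4.048%; on $5,000,000 that is $202,400.

$202,000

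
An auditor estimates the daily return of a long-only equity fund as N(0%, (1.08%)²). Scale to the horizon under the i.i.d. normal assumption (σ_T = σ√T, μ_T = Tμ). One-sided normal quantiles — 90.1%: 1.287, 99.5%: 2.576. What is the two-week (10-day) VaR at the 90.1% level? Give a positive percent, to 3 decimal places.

4.395%

σ_{10d} = 1.08% × √10 = 3.415%.
VaR = 1.287 × 3.415% = 4.395%.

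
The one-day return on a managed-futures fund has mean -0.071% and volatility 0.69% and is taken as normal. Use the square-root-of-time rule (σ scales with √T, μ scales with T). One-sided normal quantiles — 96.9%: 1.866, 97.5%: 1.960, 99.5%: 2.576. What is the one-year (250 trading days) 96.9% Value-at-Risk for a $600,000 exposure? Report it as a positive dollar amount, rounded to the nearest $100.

$228,600

σ_{250d} = 0.69% × √250 = 10.910%; μ_{250d} = 250 × -0.071% = -17.750%.
VaR = −(-17.750%) + 1.866 × 10.910% = 38.108%.
On $600,000: 0.38108 × $600,000 = $228,648.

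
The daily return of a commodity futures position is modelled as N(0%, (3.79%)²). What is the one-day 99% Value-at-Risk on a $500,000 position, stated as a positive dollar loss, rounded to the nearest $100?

At 99% one-sided, z = 2.326.
VaR = z·σ = 2.326 × 3.79% = 8.816%.
On $500,000: 0.08816 × $500,000 = $44,080.

$44,100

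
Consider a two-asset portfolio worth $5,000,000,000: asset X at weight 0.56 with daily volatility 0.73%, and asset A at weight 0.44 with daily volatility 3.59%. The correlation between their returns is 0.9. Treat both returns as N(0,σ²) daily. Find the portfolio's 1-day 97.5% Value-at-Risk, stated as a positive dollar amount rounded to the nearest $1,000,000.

$192,000,000

σ_p² = 0.56²·0.73² + 0.44²·3.59² + 2·0.9·0.56·0.44·0.73·3.59 = 3.8246 (%²).
σ_p = √3.8246 = 1.956%.
At 97.5%, z = 1.960.
VaR = 1.960 × 1.956% = 3.834%; on $5,000,000,000 that is $191,700,000.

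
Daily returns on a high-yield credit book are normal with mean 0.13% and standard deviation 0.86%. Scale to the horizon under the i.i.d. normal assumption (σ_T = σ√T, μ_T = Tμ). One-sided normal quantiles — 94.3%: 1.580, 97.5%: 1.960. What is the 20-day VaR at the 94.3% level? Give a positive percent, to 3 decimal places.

3.477%

σ_{20d} = 0.86% × √20 = 3.846%; μ_{20d} = 20 × 0.13% = 2.600%.
VaR = −(2.600%) + 1.580 × 3.846% = 3.477%.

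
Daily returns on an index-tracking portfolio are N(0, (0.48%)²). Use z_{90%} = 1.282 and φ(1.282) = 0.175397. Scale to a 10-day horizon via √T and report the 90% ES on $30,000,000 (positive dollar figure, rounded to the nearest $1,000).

$799,000

σ_{10d} = 0.48% × √10 = 1.518%.
ES multiplier = φ(z)/(1−α) = 0.175397/0.1 = 1.754.
ES = 1.518% × 1.754 = 2.663%; on $30,000,000: $798,900.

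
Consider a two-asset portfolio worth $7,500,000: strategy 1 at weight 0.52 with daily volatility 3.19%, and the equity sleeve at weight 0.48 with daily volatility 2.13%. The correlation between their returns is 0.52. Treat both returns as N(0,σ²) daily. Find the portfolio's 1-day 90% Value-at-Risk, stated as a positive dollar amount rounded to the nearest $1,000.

σ_p² = 0.52²·3.19² + 0.48²·2.13² + 2·0.52·0.52·0.48·3.19·2.13 = 5.5607 (%²).
σ_p = √5.5607 = 2.358%.
At 90%, z = 1.282.
VaR = 1.282 × 2.358% = 3.023%; on $7,500,000 that is $226,725.

$227,000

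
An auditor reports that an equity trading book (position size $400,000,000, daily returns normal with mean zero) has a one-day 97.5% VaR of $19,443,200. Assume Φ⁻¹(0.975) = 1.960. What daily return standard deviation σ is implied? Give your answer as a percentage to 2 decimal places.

2.48%

VaR as a fraction: $19,443,200 / $400,000,000 = 4.861%.
σ = VaR / z = 4.861% / 1.960 = 2.480%.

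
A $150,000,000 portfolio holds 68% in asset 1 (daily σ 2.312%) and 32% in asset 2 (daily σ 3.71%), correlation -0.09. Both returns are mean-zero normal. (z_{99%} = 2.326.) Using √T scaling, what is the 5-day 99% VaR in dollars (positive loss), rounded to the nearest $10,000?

σ_p = √(0.68²·2.312² + 0.32²·3.71² + 2·-0.09·0.68·0.32·2.312·3.71) = 1.883%.
σ_{5d} = 1.883% × √5 = 4.211%.
VaR = 2.326 × 4.211% = 9.795%; on $150,000,000 that is $14,692,500.

$14,690,000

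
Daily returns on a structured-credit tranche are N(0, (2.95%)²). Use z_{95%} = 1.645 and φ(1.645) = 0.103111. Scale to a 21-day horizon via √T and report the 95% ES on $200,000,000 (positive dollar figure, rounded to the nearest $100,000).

σ_{21d} = 2.95% × √21 = 13.519%.
ES multiplier = φ(z)/(1−α) = 0.103111/0.05 = 2.062.
ES = 13.519% × 2.062 = 27.876%; on $200,000,000: $55,752,000.

$55,800,000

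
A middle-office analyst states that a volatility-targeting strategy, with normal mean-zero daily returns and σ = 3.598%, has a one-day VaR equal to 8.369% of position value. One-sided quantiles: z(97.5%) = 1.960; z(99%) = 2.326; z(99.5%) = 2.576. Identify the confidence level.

Implied z = VaR/σ = 8.369 / 3.598 = 2.326.
This matches z(99%) = 2.326.

99%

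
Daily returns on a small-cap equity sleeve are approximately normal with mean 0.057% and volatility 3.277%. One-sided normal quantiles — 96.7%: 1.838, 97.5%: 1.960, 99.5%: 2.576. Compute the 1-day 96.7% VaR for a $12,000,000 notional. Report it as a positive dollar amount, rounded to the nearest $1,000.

VaR = −μ + z·σ = −(0.057%) + 1.838 × 3.277% = 5.966%.
On $12,000,000: 0.05966 × $12,000,000 = $715,920.

$716,000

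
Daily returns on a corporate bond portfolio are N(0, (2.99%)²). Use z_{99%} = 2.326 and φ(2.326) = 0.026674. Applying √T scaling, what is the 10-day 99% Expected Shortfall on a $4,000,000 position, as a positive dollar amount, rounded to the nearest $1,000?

σ_{10d} = 2.99% × √10 = 9.455%.
ES multiplier = φ(z)/(1−α) = 0.026674/0.01 = 2.667.
ES = 9.455% × 2.667 = 25.216%; on $4,000,000: $1,008,640.

$1,009,000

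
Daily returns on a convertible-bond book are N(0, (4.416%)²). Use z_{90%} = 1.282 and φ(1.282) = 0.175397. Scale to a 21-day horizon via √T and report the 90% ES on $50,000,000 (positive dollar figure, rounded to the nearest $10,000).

σ_{21d} = 4.416% × √21 = 20.237%.
ES multiplier = φ(z)/(1−α) = 0.175397/0.1 = 1.754.
ES = 20.237% × 1.754 = 35.496%; on $50,000,000: $17,748,000.

$17,750,000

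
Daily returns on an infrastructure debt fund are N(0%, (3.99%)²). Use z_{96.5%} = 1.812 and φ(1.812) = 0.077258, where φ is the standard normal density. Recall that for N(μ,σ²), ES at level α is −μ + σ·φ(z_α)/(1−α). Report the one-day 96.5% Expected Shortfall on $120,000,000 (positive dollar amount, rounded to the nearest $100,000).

$10,600,000

Tail multiplier: φ(z)/(1−α) = 0.077258 / 0.035 = 2.207.
ES = 3.99% × 2.207 = 8.806%.
On $120,000,000: 0.08806 × $120,000,000 = $10,567,200.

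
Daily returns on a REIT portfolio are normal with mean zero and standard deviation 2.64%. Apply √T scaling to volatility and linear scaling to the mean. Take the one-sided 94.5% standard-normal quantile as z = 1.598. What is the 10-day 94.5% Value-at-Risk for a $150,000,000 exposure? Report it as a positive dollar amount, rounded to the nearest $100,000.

σ_{10d} = 2.64% × √10 = 8.348%.
VaR = 1.598 × 8.348% = 13.340%.
On $150,000,000: 0.13340 × $150,000,000 = $20,010,000.

$20,000,000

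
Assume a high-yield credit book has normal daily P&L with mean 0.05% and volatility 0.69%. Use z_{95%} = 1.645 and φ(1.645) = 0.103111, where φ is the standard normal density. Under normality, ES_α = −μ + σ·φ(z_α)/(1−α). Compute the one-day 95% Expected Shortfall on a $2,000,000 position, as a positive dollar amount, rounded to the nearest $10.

$27,460

Tail multiplier: φ(z)/(1−α) = 0.103111 / 0.05 = 2.062.
ES = −(0.05%) + 0.69% × 2.062 = 1.373%.
On $2,000,000: 0.01373 × $2,000,000 = $27,460.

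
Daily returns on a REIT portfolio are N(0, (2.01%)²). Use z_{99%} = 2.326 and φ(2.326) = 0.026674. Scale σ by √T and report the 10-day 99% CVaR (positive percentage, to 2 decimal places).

σ_{10d} = 2.01% × √10 = 6.356%.
ES multiplier = φ(z)/(1−α) = 0.026674/0.01 = 2.667.
ES = 6.356% × 2.667 = 16.951%.

16.95%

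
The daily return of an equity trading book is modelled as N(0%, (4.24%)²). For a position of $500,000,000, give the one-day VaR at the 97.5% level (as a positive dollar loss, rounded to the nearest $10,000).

At 97.5% one-sided, z = 1.960.
VaR = z·σ = 1.960 × 4.24% = 8.310%.
On $500,000,000: 0.08310 × $500,000,000 = $41,550,000.

$41,550,000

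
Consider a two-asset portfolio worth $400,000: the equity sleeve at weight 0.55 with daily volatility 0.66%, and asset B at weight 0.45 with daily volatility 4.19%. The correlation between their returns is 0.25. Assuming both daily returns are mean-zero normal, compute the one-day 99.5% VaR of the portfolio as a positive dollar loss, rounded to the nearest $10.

σ_p² = 0.55²·0.66² + 0.45²·4.19² + 2·0.25·0.55·0.45·0.66·4.19 = 4.0291 (%²).
σ_p = √4.0291 = 2.007%.
At 99.5%, z = 2.576.
VaR = 2.576 × 2.007% = 5.170%; on $400,000 that is $20,680.

$20,680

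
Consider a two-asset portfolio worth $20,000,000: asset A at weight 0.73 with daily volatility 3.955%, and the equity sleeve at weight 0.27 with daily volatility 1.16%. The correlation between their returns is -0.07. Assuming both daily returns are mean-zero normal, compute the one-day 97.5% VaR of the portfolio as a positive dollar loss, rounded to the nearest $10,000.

$1,130,000

σ_p² = 0.73²·3.955² + 0.27²·1.16² + 2·-0.07·0.73·0.27·3.955·1.16 = 8.3071 (%²).
σ_p = √8.3071 = 2.882%.
At 97.5%, z = 1.960.
VaR = 1.960 × 2.882% = 5.649%; on $20,000,000 that is $1,129,800.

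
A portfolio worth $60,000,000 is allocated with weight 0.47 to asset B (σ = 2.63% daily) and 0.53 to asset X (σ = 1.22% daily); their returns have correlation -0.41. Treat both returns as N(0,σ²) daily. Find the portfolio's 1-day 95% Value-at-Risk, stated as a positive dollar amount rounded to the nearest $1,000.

$1,121,000

σ_p² = 0.47²·2.63² + 0.53²·1.22² + 2·-0.41·0.47·0.53·2.63·1.22 = 1.2906 (%²).
σ_p = √1.2906 = 1.136%.
At 95%, z = 1.645.
VaR = 1.645 × 1.136% = 1.869%; on $60,000,000 that is $1,121,400.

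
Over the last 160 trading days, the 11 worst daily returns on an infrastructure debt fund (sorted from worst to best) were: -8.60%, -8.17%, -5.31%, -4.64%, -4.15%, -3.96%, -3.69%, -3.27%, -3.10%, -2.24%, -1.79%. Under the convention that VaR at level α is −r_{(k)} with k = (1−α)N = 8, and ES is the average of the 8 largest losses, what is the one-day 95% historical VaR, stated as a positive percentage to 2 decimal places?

k = 8; the 8th lowest return is -3.27%, so VaR = 3.27%.

3.27%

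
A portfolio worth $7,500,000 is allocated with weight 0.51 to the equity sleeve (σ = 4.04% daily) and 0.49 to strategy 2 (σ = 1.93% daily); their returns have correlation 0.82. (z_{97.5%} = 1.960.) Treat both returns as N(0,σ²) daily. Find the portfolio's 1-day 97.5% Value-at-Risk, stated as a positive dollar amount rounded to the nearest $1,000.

σ_p² = 0.51²·4.04² + 0.49²·1.93² + 2·0.82·0.51·0.49·4.04·1.93 = 8.3352 (%²).
σ_p = √8.3352 = 2.887%.
VaR = 1.960 × 2.887% = 5.659%; on $7,500,000 that is $424,425.

$424,000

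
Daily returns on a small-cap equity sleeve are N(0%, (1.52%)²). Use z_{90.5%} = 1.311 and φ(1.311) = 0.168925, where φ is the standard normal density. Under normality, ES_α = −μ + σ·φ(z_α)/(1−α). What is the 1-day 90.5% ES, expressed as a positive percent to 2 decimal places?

Tail multiplier: φ(z)/(1−α) = 0.168925 / 0.095 = 1.778.
ES = 1.52% × 1.778 = 2.703%.

2.70%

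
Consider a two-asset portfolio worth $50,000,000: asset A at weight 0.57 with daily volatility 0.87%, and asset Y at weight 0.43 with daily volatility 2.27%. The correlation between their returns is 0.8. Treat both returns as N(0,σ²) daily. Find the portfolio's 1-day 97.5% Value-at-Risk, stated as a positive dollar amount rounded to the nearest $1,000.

σ_p² = 0.57²·0.87² + 0.43²·2.27² + 2·0.8·0.57·0.43·0.87·2.27 = 1.9732 (%²).
σ_p = √1.9732 = 1.405%.
At 97.5%, z = 1.960.
VaR = 1.960 × 1.405% = 2.754%; on $50,000,000 that is $1,377,000.

$1,377,000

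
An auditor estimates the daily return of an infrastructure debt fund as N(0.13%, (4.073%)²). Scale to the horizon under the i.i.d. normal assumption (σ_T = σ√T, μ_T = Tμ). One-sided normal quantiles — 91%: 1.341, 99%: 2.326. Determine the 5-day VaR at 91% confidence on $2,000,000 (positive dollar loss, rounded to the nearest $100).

σ_{5d} = 4.073% × √5 = 9.108%; μ_{5d} = 5 × 0.13% = 0.650%.
VaR = −(0.650%) + 1.341 × 9.108% = 11.564%.
On $2,000,000: 0.11564 × $2,000,000 = $231,280.

$231,300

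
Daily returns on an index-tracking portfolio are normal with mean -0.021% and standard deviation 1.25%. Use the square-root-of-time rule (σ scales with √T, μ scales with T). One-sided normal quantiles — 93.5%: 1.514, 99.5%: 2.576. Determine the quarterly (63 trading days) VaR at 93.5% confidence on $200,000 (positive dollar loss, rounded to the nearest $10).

$32,690

σ_{63d} = 1.25% × √63 = 9.922%; μ_{63d} = 63 × -0.021% = -1.323%.
VaR = −(-1.323%) + 1.514 × 9.922% = 16.345%.
On $200,000: 0.16345 × $200,000 = $32,690.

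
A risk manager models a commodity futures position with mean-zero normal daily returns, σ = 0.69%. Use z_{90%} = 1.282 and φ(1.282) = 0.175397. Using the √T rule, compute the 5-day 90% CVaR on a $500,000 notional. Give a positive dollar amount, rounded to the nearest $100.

σ_{5d} = 0.69% × √5 = 1.543%.
ES multiplier = φ(z)/(1−α) = 0.175397/0.1 = 1.754.
ES = 1.543% × 1.754 = 2.706%; on $500,000: $13,530.

$13,500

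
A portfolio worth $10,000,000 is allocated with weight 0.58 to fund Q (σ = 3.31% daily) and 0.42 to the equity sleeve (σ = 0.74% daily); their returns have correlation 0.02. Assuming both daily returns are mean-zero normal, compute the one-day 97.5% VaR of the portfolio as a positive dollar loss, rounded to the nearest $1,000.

$382,000

σ_p² = 0.58²·3.31² + 0.42²·0.74² + 2·0.02·0.58·0.42·3.31·0.74 = 3.8061 (%²).
σ_p = √3.8061 = 1.951%.
At 97.5%, z = 1.960.
VaR = 1.960 × 1.951% = 3.824%; on $10,000,000 that is $382,400.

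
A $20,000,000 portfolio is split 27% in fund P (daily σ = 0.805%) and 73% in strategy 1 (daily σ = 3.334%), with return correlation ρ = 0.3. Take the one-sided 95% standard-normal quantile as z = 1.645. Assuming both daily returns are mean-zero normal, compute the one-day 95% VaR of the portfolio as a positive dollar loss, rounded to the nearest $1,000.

$825,000

σ_p² = 0.27²·0.805² + 0.73²·3.334² + 2·0.3·0.27·0.73·0.805·3.334 = 6.2881 (%²).
σ_p = √6.2881 = 2.508%.
VaR = 1.645 × 2.508% = 4.126%; on $20,000,000 that is $825,200.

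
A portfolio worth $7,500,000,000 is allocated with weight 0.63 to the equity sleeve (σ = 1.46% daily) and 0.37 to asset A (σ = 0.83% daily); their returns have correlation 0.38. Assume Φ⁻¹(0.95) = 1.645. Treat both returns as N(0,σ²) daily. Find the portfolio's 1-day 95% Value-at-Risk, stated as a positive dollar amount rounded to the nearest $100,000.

$132,600,000

σ_p² = 0.63²·1.46² + 0.37²·0.83² + 2·0.38·0.63·0.37·1.46·0.83 = 1.1550 (%²).
σ_p = √1.1550 = 1.075%.
VaR = 1.645 × 1.075% = 1.768%; on $7,500,000,000 that is $132,600,000.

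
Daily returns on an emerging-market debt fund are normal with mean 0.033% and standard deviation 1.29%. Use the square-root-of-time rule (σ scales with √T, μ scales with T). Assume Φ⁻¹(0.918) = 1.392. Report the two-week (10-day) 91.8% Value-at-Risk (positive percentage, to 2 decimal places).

5.35%

σ_{10d} = 1.29% × √10 = 4.079%; μ_{10d} = 10 × 0.033% = 0.330%.
VaR = −(0.330%) + 1.392 × 4.079% = 5.348%.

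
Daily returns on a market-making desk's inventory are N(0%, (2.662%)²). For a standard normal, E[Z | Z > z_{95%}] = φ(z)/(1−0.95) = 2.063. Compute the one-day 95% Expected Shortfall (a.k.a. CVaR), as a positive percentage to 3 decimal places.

5.492%

ES = 2.662% × 2.063 = 5.492%.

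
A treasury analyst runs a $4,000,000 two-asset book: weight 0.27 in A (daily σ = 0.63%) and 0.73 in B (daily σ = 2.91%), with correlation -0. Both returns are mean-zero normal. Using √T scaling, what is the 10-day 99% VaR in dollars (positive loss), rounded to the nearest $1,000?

$627,000

σ_p = √(0.27²·0.63² + 0.73²·2.91² + 2·-0·0.27·0.73·0.63·2.91) = 2.131%.
σ_{10d} = 2.131% × √10 = 6.739%.
z(99%) = 2.326.
VaR = 2.326 × 6.739% = 15.675%; on $4,000,000 that is $627,000.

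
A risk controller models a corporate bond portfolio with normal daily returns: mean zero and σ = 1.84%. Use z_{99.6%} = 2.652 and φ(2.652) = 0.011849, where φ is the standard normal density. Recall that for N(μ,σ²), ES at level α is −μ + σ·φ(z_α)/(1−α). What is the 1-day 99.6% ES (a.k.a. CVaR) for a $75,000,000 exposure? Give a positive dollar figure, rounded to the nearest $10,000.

Tail multiplier: φ(z)/(1−α) = 0.011849 / 0.004 = 2.962.
ES = 1.84% × 2.962 = 5.450%.
On $75,000,000: 0.05450 × $75,000,000 = $4,087,500.

$4,090,000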